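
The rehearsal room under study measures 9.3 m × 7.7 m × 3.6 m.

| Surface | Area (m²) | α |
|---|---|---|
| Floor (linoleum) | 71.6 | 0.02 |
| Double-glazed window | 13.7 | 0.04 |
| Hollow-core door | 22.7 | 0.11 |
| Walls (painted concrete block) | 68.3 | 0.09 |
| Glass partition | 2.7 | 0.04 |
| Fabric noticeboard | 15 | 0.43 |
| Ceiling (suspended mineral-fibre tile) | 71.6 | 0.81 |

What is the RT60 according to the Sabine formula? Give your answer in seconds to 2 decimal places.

0.55 seconds

A = Σ Sᵢαᵢ = 71.6*0.02 + 13.7*0.04 + 22.7*0.11 + 68.3*0.09 + 2.7*0.04 + 15*0.43 + 71.6*0.81 = 75.178 sabins.
Volume V = 9.3 × 7.7 × 3.6 = 257.796 m³.
T = 0.161 V/A = 0.161·257.796/75.178 = 0.55 s.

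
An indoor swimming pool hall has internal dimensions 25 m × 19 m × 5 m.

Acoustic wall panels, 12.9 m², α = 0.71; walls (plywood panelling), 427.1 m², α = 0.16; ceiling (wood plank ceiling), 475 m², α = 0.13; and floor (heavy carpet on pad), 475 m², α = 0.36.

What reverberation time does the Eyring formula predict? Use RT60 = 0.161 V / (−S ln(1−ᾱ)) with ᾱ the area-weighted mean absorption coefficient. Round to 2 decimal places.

Total surface area S = 12.9 + 427.1 + 475 + 475 = 1390.0 m².
Absorption A = 12.9·0.71 + 427.1·0.16 + 475·0.13 + 475·0.36 = 310.245 sabins.
ᾱ = 310.245 / 1390.0 = 0.2232.
Eyring denominator: −S ln(1−ᾱ) = 351.076.
V = 25 × 19 × 5 = 2375 m³.
T = 0.161·V/[−S·ln(1−ᾱ)] = 0.161·2375/351.076 = 1.09 s.

1.09 s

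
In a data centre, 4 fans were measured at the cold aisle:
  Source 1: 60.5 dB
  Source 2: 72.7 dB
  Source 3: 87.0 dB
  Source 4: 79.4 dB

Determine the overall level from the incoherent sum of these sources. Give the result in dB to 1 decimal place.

Σ 10^(Lᵢ/10) = 6.08e+08.
Combined level = 10 log₁₀(6.08e+08) = 87.8 dB.

87.8 dB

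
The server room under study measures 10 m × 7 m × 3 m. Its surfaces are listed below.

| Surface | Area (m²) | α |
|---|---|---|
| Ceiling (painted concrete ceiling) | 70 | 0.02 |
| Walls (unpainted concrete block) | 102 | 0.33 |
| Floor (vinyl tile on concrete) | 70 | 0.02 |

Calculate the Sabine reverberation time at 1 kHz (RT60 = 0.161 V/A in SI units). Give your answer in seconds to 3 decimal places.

0.927 seconds

Total absorption A = 70×0.02 + 102×0.33 + 70×0.02
  = 1.400 + 33.660 + 1.400 = 36.460 m² sabins.
V = 10·7·3 = 210 m³.
RT60 = 0.161 · V / A = 0.161 × 210 / 36.460 = 0.927 s.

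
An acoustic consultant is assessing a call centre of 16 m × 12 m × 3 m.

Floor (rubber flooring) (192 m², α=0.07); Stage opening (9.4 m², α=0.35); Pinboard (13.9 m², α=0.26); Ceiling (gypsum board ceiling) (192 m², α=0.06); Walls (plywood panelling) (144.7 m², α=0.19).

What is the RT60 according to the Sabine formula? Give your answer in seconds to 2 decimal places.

Equivalent absorption area: A = 192*0.07 + 9.4*0.35 + 13.9*0.26 + 192*0.06 + 144.7*0.19 = 59.357 m².
V = 16·12·3 = 576 m³.
T = 0.161 V/A = 0.161·576/59.357 = 1.56 s.

1.56 sec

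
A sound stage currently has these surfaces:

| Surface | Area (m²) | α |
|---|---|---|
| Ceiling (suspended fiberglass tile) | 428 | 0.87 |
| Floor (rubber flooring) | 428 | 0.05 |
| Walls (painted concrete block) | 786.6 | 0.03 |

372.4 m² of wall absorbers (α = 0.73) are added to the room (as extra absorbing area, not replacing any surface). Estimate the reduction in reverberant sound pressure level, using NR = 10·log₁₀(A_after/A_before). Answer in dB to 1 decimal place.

Total absorption A_before = 428·0.87 + 428·0.05 + 786.6·0.03
  = 372.360 + 21.400 + 23.598 = 417.358 m² sabins.
Treatment contributes 372.4·0.73 = 271.852 sabins.
New total A_after = 689.210 sabins.
Reduction = 10 log₁₀(A_after/A_before) = 10 log₁₀(1.6514) = 2.2 dB.

2.2 dB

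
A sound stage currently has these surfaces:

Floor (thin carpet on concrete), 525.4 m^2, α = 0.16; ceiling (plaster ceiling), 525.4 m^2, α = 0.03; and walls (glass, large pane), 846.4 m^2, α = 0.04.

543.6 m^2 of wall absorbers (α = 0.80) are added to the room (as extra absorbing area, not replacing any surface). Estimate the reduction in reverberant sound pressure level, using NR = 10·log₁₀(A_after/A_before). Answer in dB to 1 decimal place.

Total absorption A_before = 525.4×0.16 + 525.4×0.03 + 846.4×0.04
  = 84.064 + 15.762 + 33.856 = 133.682 m^2 sabins.
Treatment contributes 543.6·0.80 = 434.880 sabins.
New total A_after = 568.562 sabins.
Reduction = 10 log₁₀(A_after/A_before) = 10 log₁₀(4.2531) = 6.3 dB.

6.3 dB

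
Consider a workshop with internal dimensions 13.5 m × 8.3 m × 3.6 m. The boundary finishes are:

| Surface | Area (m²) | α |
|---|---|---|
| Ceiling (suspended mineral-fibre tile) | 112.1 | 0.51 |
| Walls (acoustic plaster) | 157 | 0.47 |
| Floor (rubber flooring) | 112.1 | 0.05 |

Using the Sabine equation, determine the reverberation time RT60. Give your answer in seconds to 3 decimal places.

0.476 s

Equivalent absorption area: A = 112.1*0.51 + 157*0.47 + 112.1*0.05 = 136.566 m².
V = 13.5·8.3·3.6 = 403.38 m³.
Sabine: RT60 = 0.161 × 403.38 / 136.566 = 0.476 s.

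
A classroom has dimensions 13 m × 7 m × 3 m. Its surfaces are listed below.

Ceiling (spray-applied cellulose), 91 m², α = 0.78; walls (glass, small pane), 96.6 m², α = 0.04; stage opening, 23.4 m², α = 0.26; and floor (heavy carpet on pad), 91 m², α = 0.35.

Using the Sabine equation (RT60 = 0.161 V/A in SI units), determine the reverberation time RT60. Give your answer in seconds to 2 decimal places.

0.39 sec

A = Σ Sᵢαᵢ = 91*0.78 + 96.6*0.04 + 23.4*0.26 + 91*0.35 = 112.778 sabins.
Volume V = 13 × 7 × 3 = 273 m³.
T = 0.161 V/A = 0.161·273/112.778 = 0.39 s.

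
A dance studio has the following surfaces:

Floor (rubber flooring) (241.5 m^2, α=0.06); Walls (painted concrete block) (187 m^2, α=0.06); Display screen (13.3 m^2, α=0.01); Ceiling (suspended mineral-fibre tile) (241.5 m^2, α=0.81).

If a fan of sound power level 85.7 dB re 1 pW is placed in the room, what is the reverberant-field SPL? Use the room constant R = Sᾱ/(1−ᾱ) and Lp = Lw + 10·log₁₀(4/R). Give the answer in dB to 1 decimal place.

Σ(Sᵢαᵢ) = 241.5·0.06 + 187·0.06 + 13.3·0.01 + 241.5·0.81 = 221.458; total area S = 683.3 m^2.
ᾱ = 221.458/683.3 = 0.3241; R = Sᾱ/(1−ᾱ) = 221.458/(1−0.3241) = 327.649 m^2.
Lp = 85.7 + 10·log₁₀(4/327.649) = 85.7 + (-19.13) = 66.6 dB.

66.6 dB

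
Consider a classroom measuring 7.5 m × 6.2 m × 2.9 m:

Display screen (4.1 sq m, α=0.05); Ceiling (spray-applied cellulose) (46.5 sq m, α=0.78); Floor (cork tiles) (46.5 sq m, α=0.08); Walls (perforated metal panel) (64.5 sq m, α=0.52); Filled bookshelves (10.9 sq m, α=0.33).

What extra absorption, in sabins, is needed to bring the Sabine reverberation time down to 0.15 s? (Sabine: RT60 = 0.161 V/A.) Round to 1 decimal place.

67.4 sabins

A₁ = Σ Sᵢαᵢ = 4.1*0.05 + 46.5*0.78 + 46.5*0.08 + 64.5*0.52 + 10.9*0.33 = 77.332 sabins.
V = 134.85 m³. Required absorption A₂ = 0.161 × 134.85 / 0.15 = 144.739 sabins.
Additional absorption ΔA = 144.739 − 77.332 = 67.4 sabins.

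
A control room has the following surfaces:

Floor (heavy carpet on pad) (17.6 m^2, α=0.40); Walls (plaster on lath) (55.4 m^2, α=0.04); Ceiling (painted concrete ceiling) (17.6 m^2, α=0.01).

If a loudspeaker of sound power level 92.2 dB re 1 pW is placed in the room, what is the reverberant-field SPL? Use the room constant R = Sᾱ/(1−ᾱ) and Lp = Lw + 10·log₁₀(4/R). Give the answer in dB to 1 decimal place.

88.0 dB

A = 9.432 sabins; S = 90.6 m^2.
ᾱ = 9.432/90.6 = 0.1041; R = Sᾱ/(1−ᾱ) = 9.432/(1−0.1041) = 10.528 m^2.
Lp = Lw + 10 log₁₀(4/R) = 92.2 -4.20 = 88.0 dB.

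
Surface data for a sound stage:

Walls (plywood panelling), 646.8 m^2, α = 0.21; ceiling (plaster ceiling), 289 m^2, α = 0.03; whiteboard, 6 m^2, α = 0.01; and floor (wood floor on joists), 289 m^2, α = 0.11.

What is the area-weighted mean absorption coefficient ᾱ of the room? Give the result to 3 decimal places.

S = Σ Sᵢ = 646.8 + 289 + 6 + 289 = 1230.8 m^2.
A = 646.8*0.21 + 289*0.03 + 6*0.01 + 289*0.11 = 176.348 sabins.
ᾱ = A/S = 0.143.

0.143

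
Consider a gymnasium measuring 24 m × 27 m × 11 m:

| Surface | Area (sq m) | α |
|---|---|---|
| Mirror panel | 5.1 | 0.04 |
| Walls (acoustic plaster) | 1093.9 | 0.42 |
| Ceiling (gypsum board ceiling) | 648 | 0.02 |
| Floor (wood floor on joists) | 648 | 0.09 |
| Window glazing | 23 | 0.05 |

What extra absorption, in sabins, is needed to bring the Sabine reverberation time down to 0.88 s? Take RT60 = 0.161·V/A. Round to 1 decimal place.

Equivalent absorption area: A₁ = 5.1×0.04 + 1093.9×0.42 + 648×0.02 + 648×0.09 + 23×0.05 = 532.072 sq m.
For T = 0.88 s, need A₂ = 0.161·V/T = 0.161·7128/0.88 = 1304.100 sabins.
ΔA = A₂ − A₁ = 1304.100 − 532.072 = 772.0 sabins.

772.0 sabins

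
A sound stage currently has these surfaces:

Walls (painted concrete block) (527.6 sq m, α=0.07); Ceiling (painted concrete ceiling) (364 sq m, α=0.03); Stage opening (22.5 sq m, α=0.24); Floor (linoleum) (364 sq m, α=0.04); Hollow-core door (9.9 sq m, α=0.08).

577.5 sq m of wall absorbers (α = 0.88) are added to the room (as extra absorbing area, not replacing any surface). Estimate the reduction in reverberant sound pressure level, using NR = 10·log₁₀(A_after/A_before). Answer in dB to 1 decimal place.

Total absorption A_before = 527.6*0.07 + 364*0.03 + 22.5*0.24 + 364*0.04 + 9.9*0.08
  = 36.932 + 10.920 + 5.400 + 14.560 + 0.792 = 68.604 sq m sabins.
Treatment contributes 577.5·0.88 = 508.200 sabins.
New total A_after = 576.804 sabins.
NR = 10·log₁₀(576.804/68.604) = 9.2 dB.

9.2 dB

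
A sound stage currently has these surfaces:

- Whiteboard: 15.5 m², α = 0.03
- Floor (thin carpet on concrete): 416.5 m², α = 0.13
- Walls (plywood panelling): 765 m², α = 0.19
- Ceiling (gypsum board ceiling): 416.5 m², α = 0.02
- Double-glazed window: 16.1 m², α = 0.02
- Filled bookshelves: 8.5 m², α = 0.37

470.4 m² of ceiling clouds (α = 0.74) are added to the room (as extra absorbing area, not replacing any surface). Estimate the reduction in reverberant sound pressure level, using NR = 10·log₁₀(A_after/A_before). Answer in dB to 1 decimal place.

Total absorption A_before = 15.5*0.03 + 416.5*0.13 + 765*0.19 + 416.5*0.02 + 16.1*0.02 + 8.5*0.37
  = 0.465 + 54.145 + 145.350 + 8.330 + 0.322 + 3.145 = 211.757 m² sabins.
Added absorption = 470.4 × 0.74 = 348.096 sabins.
A_after = 211.757 + 348.096 = 559.853 sabins.
NR = 10·log₁₀(559.853/211.757) = 4.2 dB.

4.2 dB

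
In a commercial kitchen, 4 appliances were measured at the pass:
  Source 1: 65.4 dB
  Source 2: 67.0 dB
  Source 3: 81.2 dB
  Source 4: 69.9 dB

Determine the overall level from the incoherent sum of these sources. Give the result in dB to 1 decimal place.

81.8 dB

Converting to relative power and adding: 10^(65.4/10) + 10^(67.0/10) + 10^(81.2/10) + 10^(69.9/10) = 1.501e+08.
Back to dB: 10·log₁₀ Σ = 81.8 dB.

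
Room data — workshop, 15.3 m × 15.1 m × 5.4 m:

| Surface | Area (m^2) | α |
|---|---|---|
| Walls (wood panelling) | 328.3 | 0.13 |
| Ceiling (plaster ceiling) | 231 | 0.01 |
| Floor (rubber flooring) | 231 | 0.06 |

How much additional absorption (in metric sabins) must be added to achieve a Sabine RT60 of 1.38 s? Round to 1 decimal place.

A₁ = Σ Sᵢαᵢ = 328.3×0.13 + 231×0.01 + 231×0.06 = 58.849 sabins.
For T = 1.38 s, need A₂ = 0.161·V/T = 0.161·1247.562/1.38 = 145.549 sabins.
Additional absorption ΔA = 145.549 − 58.849 = 86.7 sabins.

86.7 sabins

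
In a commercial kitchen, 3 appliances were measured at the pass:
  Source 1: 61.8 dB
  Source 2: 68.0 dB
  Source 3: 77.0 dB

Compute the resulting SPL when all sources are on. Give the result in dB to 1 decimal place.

77.6 dB

Converting to relative power and adding: 10^(61.8/10) + 10^(68.0/10) + 10^(77.0/10) = 5.794e+07.
Back to dB: 10·log₁₀ Σ = 77.6 dB.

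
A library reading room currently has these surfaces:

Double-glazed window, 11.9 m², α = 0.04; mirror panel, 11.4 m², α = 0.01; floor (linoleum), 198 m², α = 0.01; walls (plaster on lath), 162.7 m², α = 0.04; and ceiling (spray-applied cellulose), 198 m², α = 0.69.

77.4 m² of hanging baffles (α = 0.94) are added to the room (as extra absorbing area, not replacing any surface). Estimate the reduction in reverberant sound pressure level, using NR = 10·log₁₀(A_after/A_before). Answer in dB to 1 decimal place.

1.8 dB

Equivalent absorption area: A_before = 11.9×0.04 + 11.4×0.01 + 198×0.01 + 162.7×0.04 + 198×0.69 = 145.698 m².
Treatment contributes 77.4·0.94 = 72.756 sabins.
New total A_after = 218.454 sabins.
Reduction = 10 log₁₀(A_after/A_before) = 10 log₁₀(1.4994) = 1.8 dB.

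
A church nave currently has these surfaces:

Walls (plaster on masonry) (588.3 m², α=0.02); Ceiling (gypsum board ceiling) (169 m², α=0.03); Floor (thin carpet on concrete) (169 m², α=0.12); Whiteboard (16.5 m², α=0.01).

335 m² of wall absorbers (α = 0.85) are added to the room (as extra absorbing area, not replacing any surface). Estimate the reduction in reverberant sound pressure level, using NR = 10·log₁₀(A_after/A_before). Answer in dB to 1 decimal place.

9.4 dB

Equivalent absorption area: A_before = 588.3×0.02 + 169×0.03 + 169×0.12 + 16.5×0.01 = 37.281 m².
Added absorption = 335 × 0.85 = 284.750 sabins.
New total A_after = 322.031 sabins.
Reduction = 10 log₁₀(A_after/A_before) = 10 log₁₀(8.6379) = 9.4 dB.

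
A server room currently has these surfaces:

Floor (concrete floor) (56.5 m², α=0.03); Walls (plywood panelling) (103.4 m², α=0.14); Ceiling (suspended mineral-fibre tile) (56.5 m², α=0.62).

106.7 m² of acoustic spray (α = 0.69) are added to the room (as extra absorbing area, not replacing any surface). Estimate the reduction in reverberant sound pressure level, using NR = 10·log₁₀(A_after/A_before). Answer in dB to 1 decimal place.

A_before = Σ Sᵢαᵢ = 56.5×0.03 + 103.4×0.14 + 56.5×0.62 = 51.201 sabins.
Treatment contributes 106.7·0.69 = 73.623 sabins.
New total A_after = 124.824 sabins.
NR = 10·log₁₀(124.824/51.201) = 3.9 dB.

3.9 dB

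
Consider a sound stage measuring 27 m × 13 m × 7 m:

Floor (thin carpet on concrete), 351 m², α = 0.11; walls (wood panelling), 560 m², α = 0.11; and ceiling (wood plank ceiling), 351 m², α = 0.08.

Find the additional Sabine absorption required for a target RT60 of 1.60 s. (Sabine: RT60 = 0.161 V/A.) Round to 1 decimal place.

Summing Sᵢαᵢ: 38.610 + 61.600 + 28.080 → A₁ = 128.290 sabins.
V = 2457 m³. Required absorption A₂ = 0.161 × 2457 / 1.60 = 247.236 sabins.
Shortfall: 247.236 − 128.290 = 118.9 sabins.

118.9 sabins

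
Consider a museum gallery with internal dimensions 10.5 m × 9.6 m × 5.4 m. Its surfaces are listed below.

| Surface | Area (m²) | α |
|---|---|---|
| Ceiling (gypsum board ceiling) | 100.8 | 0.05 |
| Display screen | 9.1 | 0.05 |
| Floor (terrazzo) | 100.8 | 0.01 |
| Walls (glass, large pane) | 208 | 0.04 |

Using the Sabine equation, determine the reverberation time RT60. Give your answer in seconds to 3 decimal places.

Total absorption A = 100.8·0.05 + 9.1·0.05 + 100.8·0.01 + 208·0.04
  = 5.040 + 0.455 + 1.008 + 8.320 = 14.823 m² sabins.
Room volume: 544.32 m³.
Sabine: RT60 = 0.161 × 544.32 / 14.823 = 5.912 s.

5.912 sec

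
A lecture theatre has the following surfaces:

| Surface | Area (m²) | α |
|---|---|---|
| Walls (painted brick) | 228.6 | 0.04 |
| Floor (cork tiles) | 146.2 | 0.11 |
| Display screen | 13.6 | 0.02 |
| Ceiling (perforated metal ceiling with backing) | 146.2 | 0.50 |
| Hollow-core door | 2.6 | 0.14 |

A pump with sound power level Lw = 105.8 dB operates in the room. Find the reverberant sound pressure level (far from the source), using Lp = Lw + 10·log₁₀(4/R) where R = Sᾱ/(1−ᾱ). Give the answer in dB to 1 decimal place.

A = 98.962 sabins; S = 537.2 m².
ᾱ = 98.962/537.2 = 0.1842; R = Sᾱ/(1−ᾱ) = 98.962/(1−0.1842) = 121.307 m².
Lp = 105.8 + 10·log₁₀(4/121.307) = 105.8 + (-14.82) = 91.0 dB.

91.0 dB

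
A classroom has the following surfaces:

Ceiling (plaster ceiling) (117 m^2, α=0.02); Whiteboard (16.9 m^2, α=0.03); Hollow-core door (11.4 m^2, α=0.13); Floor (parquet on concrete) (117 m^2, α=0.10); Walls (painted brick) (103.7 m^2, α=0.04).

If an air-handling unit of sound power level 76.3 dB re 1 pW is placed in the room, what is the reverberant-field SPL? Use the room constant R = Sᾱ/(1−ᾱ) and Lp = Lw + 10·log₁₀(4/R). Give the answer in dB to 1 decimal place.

69.0 dB

A = 20.177 sabins; S = 366.0 m^2.
ᾱ = 20.177/366.0 = 0.0551; R = Sᾱ/(1−ᾱ) = 20.177/(1−0.0551) = 21.354 m^2.
Lp = 76.3 + 10·log₁₀(4/21.354) = 76.3 + (-7.27) = 69.0 dB.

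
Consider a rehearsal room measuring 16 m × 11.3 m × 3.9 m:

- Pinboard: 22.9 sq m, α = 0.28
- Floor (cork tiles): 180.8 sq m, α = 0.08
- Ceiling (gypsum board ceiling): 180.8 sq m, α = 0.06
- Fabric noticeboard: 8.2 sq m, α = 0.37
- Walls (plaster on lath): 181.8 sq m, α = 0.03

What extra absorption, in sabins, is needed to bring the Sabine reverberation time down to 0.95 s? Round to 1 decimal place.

Total absorption A₁ = 22.9×0.28 + 180.8×0.08 + 180.8×0.06 + 8.2×0.37 + 181.8×0.03
  = 6.412 + 14.464 + 10.848 + 3.034 + 5.454 = 40.212 sq m sabins.
For T = 0.95 s, need A₂ = 0.161·V/T = 0.161·705.12/0.95 = 119.499 sabins.
Shortfall: 119.499 − 40.212 = 79.3 sabins.

79.3 sabins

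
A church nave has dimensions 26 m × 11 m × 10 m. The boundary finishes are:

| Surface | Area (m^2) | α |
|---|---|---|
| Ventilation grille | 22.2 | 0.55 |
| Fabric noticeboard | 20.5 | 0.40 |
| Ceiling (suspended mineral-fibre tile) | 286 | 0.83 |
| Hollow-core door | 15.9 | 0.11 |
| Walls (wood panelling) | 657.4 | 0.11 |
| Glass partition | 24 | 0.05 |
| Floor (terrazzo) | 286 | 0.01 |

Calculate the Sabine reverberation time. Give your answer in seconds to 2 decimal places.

Equivalent absorption area: A = 22.2·0.55 + 20.5·0.40 + 286·0.83 + 15.9·0.11 + 657.4·0.11 + 24·0.05 + 286·0.01 = 335.913 m^2.
Room volume: 2860 m³.
T = 0.161 V/A = 0.161·2860/335.913 = 1.37 s.

1.37 s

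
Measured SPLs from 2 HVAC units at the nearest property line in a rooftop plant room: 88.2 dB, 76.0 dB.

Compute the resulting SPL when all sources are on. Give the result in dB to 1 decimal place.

Σ 10^(Lᵢ/10) = 7.005e+08.
L_total = 10·log₁₀(7.005e+08) = 88.5 dB.

88.5 dB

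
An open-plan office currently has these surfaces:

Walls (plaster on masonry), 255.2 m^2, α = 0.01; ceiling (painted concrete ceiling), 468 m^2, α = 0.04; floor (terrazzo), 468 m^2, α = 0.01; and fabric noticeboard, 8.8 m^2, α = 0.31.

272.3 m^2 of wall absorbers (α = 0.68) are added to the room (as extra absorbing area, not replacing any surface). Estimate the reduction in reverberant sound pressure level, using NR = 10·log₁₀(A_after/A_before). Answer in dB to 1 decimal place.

Equivalent absorption area: A_before = 255.2×0.01 + 468×0.04 + 468×0.01 + 8.8×0.31 = 28.680 m^2.
Added absorption = 272.3 × 0.68 = 185.164 sabins.
New total A_after = 213.844 sabins.
Reduction = 10 log₁₀(A_after/A_before) = 10 log₁₀(7.4562) = 8.7 dB.

8.7 dB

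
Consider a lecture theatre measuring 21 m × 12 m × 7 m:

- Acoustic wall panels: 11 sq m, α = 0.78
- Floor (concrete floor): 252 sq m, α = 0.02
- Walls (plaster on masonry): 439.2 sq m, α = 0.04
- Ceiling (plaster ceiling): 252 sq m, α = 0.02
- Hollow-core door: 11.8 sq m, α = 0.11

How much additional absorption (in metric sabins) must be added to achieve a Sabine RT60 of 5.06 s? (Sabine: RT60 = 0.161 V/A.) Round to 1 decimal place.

Summing Sᵢαᵢ: 8.580 + 5.040 + 17.568 + 5.040 + 1.298 → A₁ = 37.526 sabins.
Target A₂ = 0.161·1764/5.06 = 56.127 sabins (V = 1764 m³).
Additional absorption ΔA = 56.127 − 37.526 = 18.6 sabins.

18.6 sabins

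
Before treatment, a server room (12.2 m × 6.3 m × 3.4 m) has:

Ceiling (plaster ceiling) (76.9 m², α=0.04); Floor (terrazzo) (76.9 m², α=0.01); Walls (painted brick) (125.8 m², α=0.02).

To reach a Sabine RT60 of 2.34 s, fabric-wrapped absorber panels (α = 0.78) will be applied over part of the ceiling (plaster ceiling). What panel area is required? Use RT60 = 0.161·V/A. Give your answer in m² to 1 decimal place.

Summing Sᵢαᵢ: 3.076 + 0.769 + 2.516 → A₁ = 6.361 sabins.
V = 261.324 m³. Target absorption A₂ = 0.161 × 261.324 / 2.34 = 17.980 sabins.
Absorption to add: 17.980 − 6.361 = 11.619 sabins.
Each m² of panel replacing the ceiling (plaster ceiling) adds (0.78 − 0.04) = 0.74 sabins.
Area = ΔA/Δα = 11.619/0.74 = 15.7 m².

15.7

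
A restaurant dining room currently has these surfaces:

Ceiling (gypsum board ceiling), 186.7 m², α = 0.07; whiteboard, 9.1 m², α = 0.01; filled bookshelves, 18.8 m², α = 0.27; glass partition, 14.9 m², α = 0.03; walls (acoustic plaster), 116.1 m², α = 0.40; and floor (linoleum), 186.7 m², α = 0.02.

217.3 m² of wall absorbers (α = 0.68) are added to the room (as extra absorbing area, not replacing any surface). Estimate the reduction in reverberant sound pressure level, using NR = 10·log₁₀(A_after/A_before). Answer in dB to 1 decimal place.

5.0 dB

A_before = Σ Sᵢαᵢ = 186.7*0.07 + 9.1*0.01 + 18.8*0.27 + 14.9*0.03 + 116.1*0.40 + 186.7*0.02 = 68.857 sabins.
Added absorption = 217.3 × 0.68 = 147.764 sabins.
A_after = 68.857 + 147.764 = 216.621 sabins.
Reduction = 10 log₁₀(A_after/A_before) = 10 log₁₀(3.1460) = 5.0 dB.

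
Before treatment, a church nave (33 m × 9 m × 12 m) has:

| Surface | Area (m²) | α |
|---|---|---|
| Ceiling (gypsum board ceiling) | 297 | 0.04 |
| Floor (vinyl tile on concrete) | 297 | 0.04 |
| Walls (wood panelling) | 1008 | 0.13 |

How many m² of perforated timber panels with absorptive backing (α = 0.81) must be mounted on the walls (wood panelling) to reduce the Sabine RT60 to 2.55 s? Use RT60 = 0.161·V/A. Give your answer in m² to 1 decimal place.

Total absorption A₁ = 297·0.04 + 297·0.04 + 1008·0.13
  = 11.880 + 11.880 + 131.040 = 154.800 m² sabins.
Required A₂ = 0.161·3564/2.55 = 225.021 sabins.
Absorption to add: 225.021 − 154.800 = 70.221 sabins.
Net gain per m²: Δα = 0.81 − 0.13 = 0.68.
Panel area = 70.221 / 0.68 = 103.3 m².

103.3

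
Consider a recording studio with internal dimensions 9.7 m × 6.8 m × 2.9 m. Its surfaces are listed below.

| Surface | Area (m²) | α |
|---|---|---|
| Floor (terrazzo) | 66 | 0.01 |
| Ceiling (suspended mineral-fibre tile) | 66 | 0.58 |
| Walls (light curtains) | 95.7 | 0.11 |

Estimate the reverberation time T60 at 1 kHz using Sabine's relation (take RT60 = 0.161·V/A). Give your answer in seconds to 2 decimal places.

A = Σ Sᵢαᵢ = 66·0.01 + 66·0.58 + 95.7·0.11 = 49.467 sabins.
Room volume: 191.284 m³.
T = 0.161 V/A = 0.161·191.284/49.467 = 0.62 s.

0.62 s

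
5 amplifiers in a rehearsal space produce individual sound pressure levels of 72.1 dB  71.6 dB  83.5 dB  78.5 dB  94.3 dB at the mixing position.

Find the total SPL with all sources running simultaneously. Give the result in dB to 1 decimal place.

94.8 dB

Sum in the linear (power) domain: Σ 10^(Lᵢ/10) = 10^(72.1/10) + 10^(71.6/10) + 10^(83.5/10) + 10^(78.5/10) + 10^(94.3/10) = 3.017e+09.
Back to dB: 10·log₁₀ Σ = 94.8 dB.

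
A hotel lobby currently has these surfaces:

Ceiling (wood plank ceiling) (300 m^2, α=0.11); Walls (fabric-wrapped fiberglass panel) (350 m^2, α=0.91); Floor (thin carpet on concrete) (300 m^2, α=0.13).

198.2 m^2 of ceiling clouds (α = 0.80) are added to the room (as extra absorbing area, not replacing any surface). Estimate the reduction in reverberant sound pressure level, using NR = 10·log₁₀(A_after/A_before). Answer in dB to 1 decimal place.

Summing Sᵢαᵢ: 33.000 + 318.500 + 39.000 → A_before = 390.500 sabins.
Added absorption = 198.2 × 0.80 = 158.560 sabins.
A_after = 390.500 + 158.560 = 549.060 sabins.
Reduction = 10 log₁₀(A_after/A_before) = 10 log₁₀(1.4060) = 1.5 dB.

1.5 dB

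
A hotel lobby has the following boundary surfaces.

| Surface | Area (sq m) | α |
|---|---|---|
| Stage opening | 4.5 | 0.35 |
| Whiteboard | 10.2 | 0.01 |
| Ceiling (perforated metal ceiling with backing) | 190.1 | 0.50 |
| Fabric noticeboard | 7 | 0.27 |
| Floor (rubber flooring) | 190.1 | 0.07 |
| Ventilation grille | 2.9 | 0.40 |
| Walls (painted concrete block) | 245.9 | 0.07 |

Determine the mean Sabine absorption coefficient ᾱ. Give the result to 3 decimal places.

0.200

S = Σ Sᵢ = 4.5 + 10.2 + 190.1 + 7 + 190.1 + 2.9 + 245.9 = 650.7 sq m.
Σ(Sᵢαᵢ) = 4.5*0.35 + 10.2*0.01 + 190.1*0.50 + 7*0.27 + 190.1*0.07 + 2.9*0.40 + 245.9*0.07 = 130.297.
ᾱ = 130.297 / 650.7 = 0.200.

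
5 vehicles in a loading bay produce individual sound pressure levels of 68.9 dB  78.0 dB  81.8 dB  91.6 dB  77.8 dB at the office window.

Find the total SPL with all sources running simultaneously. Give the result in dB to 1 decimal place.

Sum in the linear (power) domain: Σ 10^(Lᵢ/10) = 10^(68.9/10) + 10^(78.0/10) + 10^(81.8/10) + 10^(91.6/10) + 10^(77.8/10) = 1.728e+09.
Back to dB: 10·log₁₀ Σ = 92.4 dB.

92.4 dB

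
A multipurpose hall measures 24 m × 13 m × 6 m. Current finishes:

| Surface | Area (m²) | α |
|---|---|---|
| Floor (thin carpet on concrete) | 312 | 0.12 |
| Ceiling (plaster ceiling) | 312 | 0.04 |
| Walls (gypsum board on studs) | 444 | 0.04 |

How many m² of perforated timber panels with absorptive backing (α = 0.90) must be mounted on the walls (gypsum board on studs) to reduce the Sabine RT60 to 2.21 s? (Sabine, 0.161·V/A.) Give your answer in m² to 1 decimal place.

79.9

Summing Sᵢαᵢ: 37.440 + 12.480 + 17.760 → A₁ = 67.680 sabins.
Required A₂ = 0.161·1872/2.21 = 136.376 sabins.
Absorption to add: 136.376 − 67.680 = 68.696 sabins.
Each m² of panel replacing the walls (gypsum board on studs) adds (0.90 − 0.04) = 0.86 sabins.
Panel area = 68.696 / 0.86 = 79.9 m².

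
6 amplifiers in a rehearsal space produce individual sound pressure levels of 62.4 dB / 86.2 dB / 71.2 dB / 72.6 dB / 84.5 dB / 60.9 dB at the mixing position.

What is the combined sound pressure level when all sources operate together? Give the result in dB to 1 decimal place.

88.7 dB

Sum in the linear (power) domain: Σ 10^(Lᵢ/10) = 10^(62.4/10) + 10^(86.2/10) + 10^(71.2/10) + 10^(72.6/10) + 10^(84.5/10) + 10^(60.9/10) = 7.331e+08.
Back to dB: 10·log₁₀ Σ = 88.7 dB.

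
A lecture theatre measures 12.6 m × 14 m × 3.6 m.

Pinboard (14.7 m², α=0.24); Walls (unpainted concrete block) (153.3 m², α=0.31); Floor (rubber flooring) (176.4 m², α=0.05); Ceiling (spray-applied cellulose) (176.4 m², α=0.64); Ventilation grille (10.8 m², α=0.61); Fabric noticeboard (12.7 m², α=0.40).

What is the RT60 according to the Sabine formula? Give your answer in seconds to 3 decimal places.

0.554 sec

A = Σ Sᵢαᵢ = 14.7*0.24 + 153.3*0.31 + 176.4*0.05 + 176.4*0.64 + 10.8*0.61 + 12.7*0.40 = 184.435 sabins.
Volume V = 12.6 × 14 × 3.6 = 635.04 m³.
T = 0.161 V/A = 0.161·635.04/184.435 = 0.554 s.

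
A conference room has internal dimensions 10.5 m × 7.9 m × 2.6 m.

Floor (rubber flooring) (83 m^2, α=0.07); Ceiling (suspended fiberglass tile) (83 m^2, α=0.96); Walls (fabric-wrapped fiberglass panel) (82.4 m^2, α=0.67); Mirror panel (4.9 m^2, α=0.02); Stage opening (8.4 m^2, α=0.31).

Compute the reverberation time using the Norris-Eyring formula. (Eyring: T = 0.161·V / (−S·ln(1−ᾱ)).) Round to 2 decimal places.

0.17 seconds

Total surface area S = 83 + 83 + 82.4 + 4.9 + 8.4 = 261.7 m^2.
Σ(Sᵢαᵢ) = 83·0.07 + 83·0.96 + 82.4·0.67 + 4.9·0.02 + 8.4·0.31 = 143.400.
ᾱ = 143.400 / 261.7 = 0.5480.
−S·ln(1−ᾱ) = −261.7 × ln(1 − 0.5480) = 207.809.
V = 10.5 × 7.9 × 2.6 = 215.67 m³.
RT60 = 0.161 × 215.67 / 207.809 = 0.17 s.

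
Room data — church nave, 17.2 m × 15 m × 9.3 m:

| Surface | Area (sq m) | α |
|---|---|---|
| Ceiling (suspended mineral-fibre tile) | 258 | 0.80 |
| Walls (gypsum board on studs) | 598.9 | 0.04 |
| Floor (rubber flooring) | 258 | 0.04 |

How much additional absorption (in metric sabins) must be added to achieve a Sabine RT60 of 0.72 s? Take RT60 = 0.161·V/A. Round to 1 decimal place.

295.9 sabins

Equivalent absorption area: A₁ = 258×0.80 + 598.9×0.04 + 258×0.04 = 240.676 sq m.
V = 2399.4 m³. Required absorption A₂ = 0.161 × 2399.4 / 0.72 = 536.533 sabins.
ΔA = A₂ − A₁ = 536.533 − 240.676 = 295.9 sabins.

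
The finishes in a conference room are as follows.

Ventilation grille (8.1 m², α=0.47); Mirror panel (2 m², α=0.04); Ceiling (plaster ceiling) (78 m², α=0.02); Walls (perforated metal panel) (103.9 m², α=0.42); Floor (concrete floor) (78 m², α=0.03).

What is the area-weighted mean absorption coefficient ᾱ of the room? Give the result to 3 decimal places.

0.190

Total surface area S = 270.0 m².
A = 8.1*0.47 + 2*0.04 + 78*0.02 + 103.9*0.42 + 78*0.03 = 51.425 sabins.
ᾱ = A/S = 0.190.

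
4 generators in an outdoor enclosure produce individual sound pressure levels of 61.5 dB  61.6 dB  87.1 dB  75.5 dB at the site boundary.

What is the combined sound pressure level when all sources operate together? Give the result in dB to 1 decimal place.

Σ 10^(Lᵢ/10) = 5.512e+08.
Back to dB: 10·log₁₀ Σ = 87.4 dB.

87.4 dB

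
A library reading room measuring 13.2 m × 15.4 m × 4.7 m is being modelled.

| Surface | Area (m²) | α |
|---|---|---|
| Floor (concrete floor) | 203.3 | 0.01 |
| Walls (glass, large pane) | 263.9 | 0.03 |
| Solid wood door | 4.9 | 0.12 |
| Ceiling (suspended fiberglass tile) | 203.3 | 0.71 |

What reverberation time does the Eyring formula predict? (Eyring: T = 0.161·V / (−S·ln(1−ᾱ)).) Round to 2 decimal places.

0.87 s

Total surface area S = 203.3 + 263.9 + 4.9 + 203.3 = 675.4 m².
Absorption A = 203.3×0.01 + 263.9×0.03 + 4.9×0.12 + 203.3×0.71 = 154.881 sabins.
ᾱ = 154.881 / 675.4 = 0.2293.
−S·ln(1−ᾱ) = −675.4 × ln(1 − 0.2293) = 175.912.
V = 13.2 × 15.4 × 4.7 = 955.416 m³.
T = 0.161·V/[−S·ln(1−ᾱ)] = 0.161·955.416/175.912 = 0.87 s.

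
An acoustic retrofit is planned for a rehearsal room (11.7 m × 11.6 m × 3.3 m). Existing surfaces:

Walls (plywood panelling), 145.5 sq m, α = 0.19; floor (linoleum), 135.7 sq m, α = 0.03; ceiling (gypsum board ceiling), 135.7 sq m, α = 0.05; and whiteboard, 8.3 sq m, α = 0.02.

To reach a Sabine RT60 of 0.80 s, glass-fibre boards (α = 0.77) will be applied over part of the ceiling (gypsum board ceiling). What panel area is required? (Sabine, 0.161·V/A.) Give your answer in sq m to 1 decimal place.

Equivalent absorption area: A₁ = 145.5·0.19 + 135.7·0.03 + 135.7·0.05 + 8.3·0.02 = 38.667 sq m.
Required A₂ = 0.161·447.876/0.80 = 90.135 sabins.
ΔA needed = 90.135 − 38.667 = 51.468 sabins.
Each sq m of panel replacing the ceiling (gypsum board ceiling) adds (0.77 − 0.05) = 0.72 sabins.
Area = ΔA/Δα = 51.468/0.72 = 71.5 sq m.

71.5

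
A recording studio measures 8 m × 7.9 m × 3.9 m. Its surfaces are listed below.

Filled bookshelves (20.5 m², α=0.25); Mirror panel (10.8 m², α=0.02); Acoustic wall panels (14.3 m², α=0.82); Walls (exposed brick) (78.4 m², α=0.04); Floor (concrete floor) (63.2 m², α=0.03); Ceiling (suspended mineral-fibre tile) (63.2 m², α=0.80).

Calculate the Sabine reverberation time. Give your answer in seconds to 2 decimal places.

A = Σ Sᵢαᵢ = 20.5*0.25 + 10.8*0.02 + 14.3*0.82 + 78.4*0.04 + 63.2*0.03 + 63.2*0.80 = 72.659 sabins.
V = 8·7.9·3.9 = 246.48 m³.
T = 0.161 V/A = 0.161·246.48/72.659 = 0.55 s.

0.55 s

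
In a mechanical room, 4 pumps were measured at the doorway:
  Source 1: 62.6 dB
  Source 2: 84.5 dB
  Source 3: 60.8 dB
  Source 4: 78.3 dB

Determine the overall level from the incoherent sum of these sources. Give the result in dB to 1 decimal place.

Sum in the linear (power) domain: Σ 10^(Lᵢ/10) = 10^(62.6/10) + 10^(84.5/10) + 10^(60.8/10) + 10^(78.3/10) = 3.525e+08.
L_total = 10·log₁₀(3.525e+08) = 85.5 dB.

85.5 dB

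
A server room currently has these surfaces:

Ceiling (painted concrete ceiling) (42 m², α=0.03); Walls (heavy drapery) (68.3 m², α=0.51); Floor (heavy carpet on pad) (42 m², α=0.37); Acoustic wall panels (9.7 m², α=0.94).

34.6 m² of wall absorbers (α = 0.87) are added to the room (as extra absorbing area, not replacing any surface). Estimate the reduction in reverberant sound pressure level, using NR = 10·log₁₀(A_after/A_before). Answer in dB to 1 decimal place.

1.7 dB

A_before = Σ Sᵢαᵢ = 42·0.03 + 68.3·0.51 + 42·0.37 + 9.7·0.94 = 60.751 sabins.
Added absorption = 34.6 × 0.87 = 30.102 sabins.
A_after = 60.751 + 30.102 = 90.853 sabins.
NR = 10·log₁₀(90.853/60.751) = 1.7 dB.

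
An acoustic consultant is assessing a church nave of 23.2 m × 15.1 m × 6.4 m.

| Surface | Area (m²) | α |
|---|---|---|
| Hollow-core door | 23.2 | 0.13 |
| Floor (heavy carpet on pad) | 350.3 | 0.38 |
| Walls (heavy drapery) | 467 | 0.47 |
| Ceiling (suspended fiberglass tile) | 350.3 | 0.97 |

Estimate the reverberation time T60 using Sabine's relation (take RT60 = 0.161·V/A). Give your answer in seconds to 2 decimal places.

Total absorption A = 23.2×0.13 + 350.3×0.38 + 467×0.47 + 350.3×0.97
  = 3.016 + 133.114 + 219.490 + 339.791 = 695.411 m² sabins.
Room volume: 2242.048 m³.
RT60 = 0.161 · V / A = 0.161 × 2242.048 / 695.411 = 0.52 s.

0.52 s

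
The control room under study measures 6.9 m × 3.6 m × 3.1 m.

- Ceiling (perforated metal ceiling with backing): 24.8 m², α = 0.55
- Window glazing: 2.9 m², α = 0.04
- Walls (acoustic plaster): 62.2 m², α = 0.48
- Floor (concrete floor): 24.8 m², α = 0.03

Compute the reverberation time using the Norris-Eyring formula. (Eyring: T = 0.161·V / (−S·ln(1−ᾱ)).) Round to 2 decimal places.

S = Σ Sᵢ = 114.7 m².
Absorption A = 24.8·0.55 + 2.9·0.04 + 62.2·0.48 + 24.8·0.03 = 44.356 sabins.
ᾱ = 44.356 / 114.7 = 0.3867.
Eyring denominator: −S ln(1−ᾱ) = 56.077.
V = 6.9 × 3.6 × 3.1 = 77.004 m³.
T = 0.161·V/[−S·ln(1−ᾱ)] = 0.161·77.004/56.077 = 0.22 s.

0.22 sec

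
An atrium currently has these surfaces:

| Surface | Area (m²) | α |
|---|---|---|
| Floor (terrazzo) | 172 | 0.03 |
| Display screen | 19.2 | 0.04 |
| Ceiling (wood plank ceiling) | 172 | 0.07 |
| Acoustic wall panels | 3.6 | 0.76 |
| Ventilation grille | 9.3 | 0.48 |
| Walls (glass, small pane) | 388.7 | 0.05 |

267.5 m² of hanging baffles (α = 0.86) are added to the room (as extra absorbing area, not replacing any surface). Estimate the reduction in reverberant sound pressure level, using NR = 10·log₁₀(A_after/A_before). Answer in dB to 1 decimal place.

A_before = Σ Sᵢαᵢ = 172*0.03 + 19.2*0.04 + 172*0.07 + 3.6*0.76 + 9.3*0.48 + 388.7*0.05 = 44.603 sabins.
Treatment contributes 267.5·0.86 = 230.050 sabins.
New total A_after = 274.653 sabins.
Reduction = 10 log₁₀(A_after/A_before) = 10 log₁₀(6.1577) = 7.9 dB.

7.9 dB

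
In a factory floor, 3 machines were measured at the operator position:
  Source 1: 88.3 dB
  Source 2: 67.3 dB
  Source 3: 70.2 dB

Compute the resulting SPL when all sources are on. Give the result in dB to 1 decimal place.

88.4 dB

Σ 10^(Lᵢ/10) = 6.919e+08.
Combined level = 10 log₁₀(6.919e+08) = 88.4 dB.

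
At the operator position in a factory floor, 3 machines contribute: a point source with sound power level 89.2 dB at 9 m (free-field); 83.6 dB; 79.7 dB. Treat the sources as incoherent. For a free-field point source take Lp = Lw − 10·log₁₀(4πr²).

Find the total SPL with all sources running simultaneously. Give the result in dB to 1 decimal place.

85.1 dB

Source at 9 m: Lp = 89.2 − 10·log₁₀(4π·9²) = 89.2 − 10·log₁₀(1017.876) = 59.1 dB.
Sum in the linear (power) domain: Σ 10^(Lᵢ/10) = 10^(59.1/10) + 10^(83.6/10) + 10^(79.7/10) = 3.232e+08.
Back to dB: 10·log₁₀ Σ = 85.1 dB.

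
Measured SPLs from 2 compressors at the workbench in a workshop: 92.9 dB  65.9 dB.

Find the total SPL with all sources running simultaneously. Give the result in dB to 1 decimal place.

Σ 10^(Lᵢ/10) = 1.954e+09.
Back to dB: 10·log₁₀ Σ = 92.9 dB.

92.9 dB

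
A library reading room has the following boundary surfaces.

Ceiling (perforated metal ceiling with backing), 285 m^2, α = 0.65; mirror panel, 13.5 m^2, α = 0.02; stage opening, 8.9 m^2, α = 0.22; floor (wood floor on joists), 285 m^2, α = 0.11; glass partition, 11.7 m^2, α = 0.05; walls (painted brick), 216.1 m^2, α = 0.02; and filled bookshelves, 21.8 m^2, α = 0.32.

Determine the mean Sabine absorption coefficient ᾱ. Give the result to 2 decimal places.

Total surface area S = 842.0 m^2.
A = 285*0.65 + 13.5*0.02 + 8.9*0.22 + 285*0.11 + 11.7*0.05 + 216.1*0.02 + 21.8*0.32 = 230.711 sabins.
ᾱ = 230.711 / 842.0 = 0.27.

0.27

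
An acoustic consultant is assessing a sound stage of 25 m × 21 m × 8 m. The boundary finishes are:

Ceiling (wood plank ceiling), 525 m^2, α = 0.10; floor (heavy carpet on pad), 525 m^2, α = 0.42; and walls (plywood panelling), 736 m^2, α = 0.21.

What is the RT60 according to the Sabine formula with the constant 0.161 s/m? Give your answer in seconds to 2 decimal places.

1.58 seconds

Equivalent absorption area: A = 525*0.10 + 525*0.42 + 736*0.21 = 427.560 m^2.
V = 25·21·8 = 4200 m³.
T = 0.161 V/A = 0.161·4200/427.560 = 1.58 s.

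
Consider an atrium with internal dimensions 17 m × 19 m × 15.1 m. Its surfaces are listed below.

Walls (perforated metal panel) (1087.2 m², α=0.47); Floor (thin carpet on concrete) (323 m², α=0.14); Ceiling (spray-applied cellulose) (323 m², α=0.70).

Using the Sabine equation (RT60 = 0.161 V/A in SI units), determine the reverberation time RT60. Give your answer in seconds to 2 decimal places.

A = Σ Sᵢαᵢ = 1087.2·0.47 + 323·0.14 + 323·0.70 = 782.304 sabins.
Room volume: 4877.3 m³.
RT60 = 0.161 · V / A = 0.161 × 4877.3 / 782.304 = 1.00 s.

1.00 s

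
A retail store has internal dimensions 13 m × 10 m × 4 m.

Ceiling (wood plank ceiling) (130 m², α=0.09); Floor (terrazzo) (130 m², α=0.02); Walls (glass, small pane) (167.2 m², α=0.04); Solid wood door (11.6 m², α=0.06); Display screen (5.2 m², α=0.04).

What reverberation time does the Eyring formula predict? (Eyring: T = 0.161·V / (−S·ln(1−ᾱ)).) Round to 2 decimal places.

Total surface area S = 130 + 130 + 167.2 + 11.6 + 5.2 = 444.0 m².
Σ(Sᵢαᵢ) = 130·0.09 + 130·0.02 + 167.2·0.04 + 11.6·0.06 + 5.2·0.04 = 21.892.
Mean coefficient ᾱ = A/S = 0.0493.
−S·ln(1−ᾱ) = −444.0 × ln(1 − 0.0493) = 22.447.
V = 13 × 10 × 4 = 520 m³.
T = 0.161·V/[−S·ln(1−ᾱ)] = 0.161·520/22.447 = 3.73 s.

3.73 seconds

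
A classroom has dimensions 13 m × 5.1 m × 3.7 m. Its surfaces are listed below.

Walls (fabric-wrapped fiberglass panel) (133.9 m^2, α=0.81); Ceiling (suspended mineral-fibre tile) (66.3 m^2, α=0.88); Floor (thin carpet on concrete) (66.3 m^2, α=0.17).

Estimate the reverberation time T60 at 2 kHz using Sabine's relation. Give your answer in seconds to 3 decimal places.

0.222 seconds

Equivalent absorption area: A = 133.9·0.81 + 66.3·0.88 + 66.3·0.17 = 178.074 m^2.
V = 13·5.1·3.7 = 245.31 m³.
RT60 = 0.161 · V / A = 0.161 × 245.31 / 178.074 = 0.222 s.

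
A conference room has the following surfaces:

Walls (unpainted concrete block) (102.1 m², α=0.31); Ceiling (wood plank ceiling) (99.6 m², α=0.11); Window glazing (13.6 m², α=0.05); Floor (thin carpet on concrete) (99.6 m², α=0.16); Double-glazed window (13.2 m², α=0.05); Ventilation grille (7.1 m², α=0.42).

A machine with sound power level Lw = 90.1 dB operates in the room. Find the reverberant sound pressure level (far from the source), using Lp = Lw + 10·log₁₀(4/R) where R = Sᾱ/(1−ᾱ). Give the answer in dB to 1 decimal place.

77.2 dB

A = 62.865 sabins; S = 335.2 m².
ᾱ = 0.1875, so room constant R = A/(1−ᾱ) = 77.372 m².
Lp = Lw + 10 log₁₀(4/R) = 90.1 -12.87 = 77.2 dB.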